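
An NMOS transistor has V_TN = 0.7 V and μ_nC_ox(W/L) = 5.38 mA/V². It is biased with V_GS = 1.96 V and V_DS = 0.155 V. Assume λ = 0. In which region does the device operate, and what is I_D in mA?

Triode; I_D = 0.986 mA

V_ov = V_GS − V_TN = 1.96 − 0.7 = 1.26 V.
Since V_DS = 0.155 V < V_ov = 1.26 V, the device is in the triode region.
I_D = k_n [V_ov · V_DS − ½ V_DS²] = 5.38 × [1.26 × 0.155 − 0.5 × 0.155²] = 0.986 mA.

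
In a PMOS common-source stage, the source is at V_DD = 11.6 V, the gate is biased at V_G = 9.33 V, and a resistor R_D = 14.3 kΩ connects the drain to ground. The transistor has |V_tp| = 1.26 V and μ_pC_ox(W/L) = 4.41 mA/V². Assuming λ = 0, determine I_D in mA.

I_D = 0.797 mA

V_SG = V_DD − V_G = 11.6 − 9.33 = 2.27 V, so V_ov = 2.27 − 1.26 = 1.01 V.
Assume saturation: I_D = ½ k_p V_ov² = 0.5 × 4.41 × 1.01² = 2.25 mA, giving V_SD = V_DD − I_D R_D = 11.6 − 2.25 × 14.3 = -20.6 V.
But -20.6 V < V_ov = 1.01 V, so the device is actually in triode.
In triode I_D = k_p[V_ov V_SD − ½ V_SD²] and I_D = (V_DD − V_SD)/R_D. Equating: 31.5 V_SD² − 64.69 V_SD + 11.6 = 0, giving V_SD = 0.199 V (the root below V_ov).
I_D = (11.6 − 0.199) / 14.3 = 0.797 mA.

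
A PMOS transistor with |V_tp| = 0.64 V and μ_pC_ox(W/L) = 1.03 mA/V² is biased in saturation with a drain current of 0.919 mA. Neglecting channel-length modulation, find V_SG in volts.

V_SG = 1.98 V

In saturation I_D = ½ k_p (V_SG − |V_tp|)², so V_SG − |V_tp| = √(2 I_D / k_p) = √(2 × 0.919 / 1.03) = 1.34 V.
V_SG = 0.64 + 1.34 = 1.98 V.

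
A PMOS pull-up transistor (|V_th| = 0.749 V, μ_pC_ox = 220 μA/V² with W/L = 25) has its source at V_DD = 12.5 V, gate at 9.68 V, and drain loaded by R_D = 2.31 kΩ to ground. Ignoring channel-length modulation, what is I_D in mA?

V_SG = V_DD − V_G = 12.5 − 9.68 = 2.82 V, so V_ov = 2.82 − 0.749 = 2.07 V.
k_p = μ_pC_ox · (W/L) = 5.5 mA/V².
Assume saturation: I_D = ½ k_p V_ov² = 0.5 × 5.5 × 2.07² = 11.8 mA, giving V_SD = V_DD − I_D R_D = 12.5 − 11.8 × 2.31 = -14.7 V.
But -14.7 V < V_ov = 2.07 V, so the device is actually in triode.
In triode I_D = k_p[V_ov V_SD − ½ V_SD²] and I_D = (V_DD − V_SD)/R_D. Equating: 6.35 V_SD² − 27.31 V_SD + 12.5 = 0, giving V_SD = 0.521 V (the root below V_ov).
I_D = (12.5 − 0.521) / 2.31 = 5.19 mA.

I_D = 5.19 mA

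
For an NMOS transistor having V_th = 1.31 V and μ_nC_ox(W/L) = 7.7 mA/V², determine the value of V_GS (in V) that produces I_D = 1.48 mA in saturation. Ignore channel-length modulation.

In saturation I_D = ½ k_n (V_GS − V_th)², so V_GS − V_th = √(2 I_D / k_n) = √(2 × 1.48 / 7.7) = 0.62 V.
V_GS = 1.31 + 0.62 = 1.93 V.

V_GS = 1.93 V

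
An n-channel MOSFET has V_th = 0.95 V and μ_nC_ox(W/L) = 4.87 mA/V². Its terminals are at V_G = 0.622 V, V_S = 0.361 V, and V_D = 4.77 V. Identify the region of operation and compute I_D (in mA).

Cutoff; I_D = 0 mA

V_GS = V_G − V_S = 0.622 − 0.361 = 0.261 V; V_DS = V_D − V_S = 4.77 − 0.361 = 4.41 V.
V_GS = 0.261 V < V_th = 0.95 V, so the transistor is in cutoff.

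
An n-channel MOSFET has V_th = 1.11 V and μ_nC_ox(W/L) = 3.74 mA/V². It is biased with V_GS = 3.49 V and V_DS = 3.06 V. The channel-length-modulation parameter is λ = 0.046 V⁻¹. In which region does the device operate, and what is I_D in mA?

Saturation; I_D = 12.1 mA

V_ov = V_GS − V_th = 3.49 − 1.11 = 2.38 V.
Since V_DS = 3.06 V ≥ V_ov = 2.38 V, the device is in saturation.
I_D = ½ k_n V_ov² (1 + λ V_DS) = 0.5 × 3.74 × 2.38² × (1 + 0.046 × 3.06) = 12.1 mA.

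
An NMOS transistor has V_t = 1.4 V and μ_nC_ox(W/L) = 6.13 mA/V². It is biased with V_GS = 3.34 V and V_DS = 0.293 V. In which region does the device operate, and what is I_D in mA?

Triode; I_D = 3.22 mA

V_ov = V_GS − V_t = 3.34 − 1.4 = 1.94 V.
Since V_DS = 0.293 V < V_ov = 1.94 V, the device is in the triode region.
I_D = k_n [V_ov · V_DS − ½ V_DS²] = 6.13 × [1.94 × 0.293 − 0.5 × 0.293²] = 3.22 mA.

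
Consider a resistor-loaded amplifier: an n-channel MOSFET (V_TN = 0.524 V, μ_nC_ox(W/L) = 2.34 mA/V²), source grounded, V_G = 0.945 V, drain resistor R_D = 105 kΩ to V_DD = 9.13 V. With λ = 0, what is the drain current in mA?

I_D = 0.0860 mA

V_GS = V_G = 0.945 V, so V_ov = 0.945 − 0.524 = 0.421 V.
Assume saturation: I_D = ½ k_n V_ov² = 0.5 × 2.34 × 0.421² = 0.207 mA, giving V_DS = V_DD − I_D R_D = 9.13 − 0.207 × 105 = -12.6 V.
But -12.6 V < V_ov = 0.421 V, so the device is actually in triode.
In triode I_D = k_n[V_ov V_DS − ½ V_DS²] and I_D = (V_DD − V_DS)/R_D. Equating: 123 V_DS² − 104.4 V_DS + 9.13 = 0, giving V_DS = 0.0989 V (the root below V_ov).
I_D = (9.13 − 0.0989) / 105 = 0.086 mA.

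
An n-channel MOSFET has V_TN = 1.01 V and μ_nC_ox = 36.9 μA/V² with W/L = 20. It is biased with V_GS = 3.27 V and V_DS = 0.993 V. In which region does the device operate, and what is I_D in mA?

k_n = μ_nC_ox · (W/L) = 0.738 mA/V².
V_ov = V_GS − V_TN = 3.27 − 1.01 = 2.26 V.
Since V_DS = 0.993 V < V_ov = 2.26 V, the device is in the triode region.
I_D = k_n [V_ov · V_DS − ½ V_DS²] = 0.738 × [2.26 × 0.993 − 0.5 × 0.993²] = 1.29 mA.

Triode; I_D = 1.29 mA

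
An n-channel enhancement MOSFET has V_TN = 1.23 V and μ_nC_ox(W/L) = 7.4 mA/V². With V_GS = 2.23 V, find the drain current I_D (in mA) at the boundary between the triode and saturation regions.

At the boundary V_DS = V_ov = V_GS − V_TN = 2.23 − 1.23 = 1 V.
I_D = ½ k_n V_ov² = 0.5 × 7.4 × 1² = 3.7 mA.

I_D = 3.70 mA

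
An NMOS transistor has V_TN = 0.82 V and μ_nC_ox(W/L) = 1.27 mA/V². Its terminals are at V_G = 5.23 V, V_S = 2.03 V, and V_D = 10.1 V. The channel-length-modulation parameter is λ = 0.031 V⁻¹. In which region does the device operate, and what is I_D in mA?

Saturation; I_D = 4.50 mA

V_GS = V_G − V_S = 5.23 − 2.03 = 3.2 V; V_DS = V_D − V_S = 10.1 − 2.03 = 8.07 V.
V_ov = V_GS − V_TN = 3.2 − 0.82 = 2.38 V.
Since V_DS = 8.07 V ≥ V_ov = 2.38 V, the device is in saturation.
I_D = ½ k_n V_ov² (1 + λ V_DS) = 0.5 × 1.27 × 2.38² × (1 + 0.031 × 8.07) = 4.5 mA.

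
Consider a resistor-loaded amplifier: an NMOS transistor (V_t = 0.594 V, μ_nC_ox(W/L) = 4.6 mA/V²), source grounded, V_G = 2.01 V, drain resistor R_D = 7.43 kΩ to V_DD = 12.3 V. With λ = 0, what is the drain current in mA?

I_D = 1.62 mA

V_GS = V_G = 2.01 V, so V_ov = 2.01 − 0.594 = 1.42 V.
Assume saturation: I_D = ½ k_n V_ov² = 0.5 × 4.6 × 1.42² = 4.61 mA, giving V_DS = V_DD − I_D R_D = 12.3 − 4.61 × 7.43 = -22 V.
But -22 V < V_ov = 1.42 V, so the device is actually in triode.
In triode I_D = k_n[V_ov V_DS − ½ V_DS²] and I_D = (V_DD − V_DS)/R_D. Equating: 17.1 V_DS² − 49.4 V_DS + 12.3 = 0, giving V_DS = 0.275 V (the root below V_ov).
I_D = (12.3 − 0.275) / 7.43 = 1.62 mA.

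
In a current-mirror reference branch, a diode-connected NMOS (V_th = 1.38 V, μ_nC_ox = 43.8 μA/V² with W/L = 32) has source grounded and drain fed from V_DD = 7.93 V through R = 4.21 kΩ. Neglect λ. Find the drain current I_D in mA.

With gate tied to drain, V_GS = V_DS ≥ V_GS − V_th, so the device is in saturation.
k_n = μ_nC_ox · (W/L) = 1.402 mA/V².
KCL at the drain: ½ k_n (V_GS − V_th)² = (V_DD − V_GS)/R.
Let x = V_GS − 1.38. Then 2.95 x² + x − 6.55 = 0, giving x = 1.33 V (positive root), so V_GS = 2.71 V.
I_D = (V_DD − V_GS)/R = (7.93 − 2.71) / 4.21 = 1.24 mA.

I_D = 1.24 mA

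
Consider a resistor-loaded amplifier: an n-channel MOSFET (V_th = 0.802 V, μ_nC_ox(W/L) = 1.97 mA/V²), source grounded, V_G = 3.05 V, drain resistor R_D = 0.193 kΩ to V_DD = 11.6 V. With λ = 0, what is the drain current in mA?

V_GS = V_G = 3.05 V, so V_ov = 3.05 − 0.802 = 2.25 V.
Assume saturation: I_D = ½ k_n V_ov² = 0.5 × 1.97 × 2.25² = 4.98 mA, giving V_DS = V_DD − I_D R_D = 11.6 − 4.98 × 0.193 = 10.6 V.
V_DS = 10.6 V ≥ V_ov = 2.25 V, confirming saturation.

I_D = 4.98 mA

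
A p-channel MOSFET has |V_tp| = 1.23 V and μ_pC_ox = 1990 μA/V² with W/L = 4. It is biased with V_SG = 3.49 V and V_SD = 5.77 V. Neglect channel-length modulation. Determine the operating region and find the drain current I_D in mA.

Saturation; I_D = 20.3 mA

k_p = μ_pC_ox · (W/L) = 7.96 mA/V².
V_ov = V_SG − |V_tp| = 3.49 − 1.23 = 2.26 V.
Since V_SD = 5.77 V ≥ V_ov = 2.26 V, the device is in saturation.
I_D = ½ k_p V_ov² = 0.5 × 7.96 × 2.26² = 20.3 mA.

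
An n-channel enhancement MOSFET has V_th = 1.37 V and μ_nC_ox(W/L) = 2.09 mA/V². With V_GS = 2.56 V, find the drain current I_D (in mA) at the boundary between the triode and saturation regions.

At the boundary V_DS = V_ov = V_GS − V_th = 2.56 − 1.37 = 1.19 V.
I_D = ½ k_n V_ov² = 0.5 × 2.09 × 1.19² = 1.48 mA.

I_D = 1.48 mA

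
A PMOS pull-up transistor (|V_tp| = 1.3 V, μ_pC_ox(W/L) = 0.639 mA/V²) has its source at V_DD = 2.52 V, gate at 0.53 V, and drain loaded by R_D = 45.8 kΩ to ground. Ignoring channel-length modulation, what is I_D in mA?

I_D = 0.0522 mA

V_SG = V_DD − V_G = 2.52 − 0.53 = 1.99 V, so V_ov = 1.99 − 1.3 = 0.69 V.
Assume saturation: I_D = ½ k_p V_ov² = 0.5 × 0.639 × 0.69² = 0.152 mA, giving V_SD = V_DD − I_D R_D = 2.52 − 0.152 × 45.8 = -4.45 V.
But -4.45 V < V_ov = 0.69 V, so the device is actually in triode.
In triode I_D = k_p[V_ov V_SD − ½ V_SD²] and I_D = (V_DD − V_SD)/R_D. Equating: 14.6 V_SD² − 21.19 V_SD + 2.52 = 0, giving V_SD = 0.131 V (the root below V_ov).
I_D = (2.52 − 0.131) / 45.8 = 0.0522 mA.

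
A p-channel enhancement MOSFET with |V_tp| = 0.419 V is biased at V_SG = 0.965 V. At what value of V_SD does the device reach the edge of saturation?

The boundary between triode and saturation is V_SD = V_SG − |V_tp| = V_ov.
V_ov = 0.965 − 0.419 = 0.546 V.

V_SD,sat = 0.546 V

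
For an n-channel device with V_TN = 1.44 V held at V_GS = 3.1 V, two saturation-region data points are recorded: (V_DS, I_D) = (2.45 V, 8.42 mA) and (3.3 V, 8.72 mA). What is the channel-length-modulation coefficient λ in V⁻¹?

With V_GS fixed, I_D ∝ (1 + λ V_DS) in saturation, so I_D2/I_D1 = (1 + λ V_DS2)/(1 + λ V_DS1).
8.72/8.42 = 1.036 = (1 + 3.3 λ)/(1 + 2.45 λ).
Solving: λ (I_D1 V_DS2 − I_D2 V_DS1) = I_D2 − I_D1, so λ = (8.72 − 8.42) / (8.42 × 3.3 − 8.72 × 2.45) = 0.3 / 6.42 = 0.0467 V⁻¹.

λ = 0.0467 V⁻¹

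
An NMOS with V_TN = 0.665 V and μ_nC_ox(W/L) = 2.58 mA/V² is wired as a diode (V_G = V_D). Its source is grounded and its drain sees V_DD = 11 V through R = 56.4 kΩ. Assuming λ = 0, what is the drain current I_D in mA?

With gate tied to drain, V_GS = V_DS ≥ V_GS − V_TN, so the device is in saturation.
KCL at the drain: ½ k_n (V_GS − V_TN)² = (V_DD − V_GS)/R.
Let x = V_GS − 0.665. Then 72.8 x² + x − 10.34 = 0, giving x = 0.37 V (positive root), so V_GS = 1.04 V.
I_D = (V_DD − V_GS)/R = (11 − 1.04) / 56.4 = 0.177 mA.

I_D = 0.177 mA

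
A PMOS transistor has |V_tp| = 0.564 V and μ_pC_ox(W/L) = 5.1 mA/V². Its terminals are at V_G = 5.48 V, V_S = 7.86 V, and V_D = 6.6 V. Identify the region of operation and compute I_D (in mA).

V_SG = V_S − V_G = 7.86 − 5.48 = 2.38 V; V_SD = V_S − V_D = 7.86 − 6.6 = 1.26 V.
V_ov = V_SG − |V_tp| = 2.38 − 0.564 = 1.82 V.
Since V_SD = 1.26 V < V_ov = 1.82 V, the device is in the triode region.
I_D = k_p [V_ov · V_SD − ½ V_SD²] = 5.1 × [1.82 × 1.26 − 0.5 × 1.26²] = 7.62 mA.

Triode; I_D = 7.62 mA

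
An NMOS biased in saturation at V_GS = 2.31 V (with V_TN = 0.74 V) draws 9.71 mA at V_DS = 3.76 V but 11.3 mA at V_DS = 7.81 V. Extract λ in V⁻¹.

With V_GS fixed, I_D ∝ (1 + λ V_DS) in saturation, so I_D2/I_D1 = (1 + λ V_DS2)/(1 + λ V_DS1).
11.3/9.71 = 1.164 = (1 + 7.81 λ)/(1 + 3.76 λ).
Solving: λ (I_D1 V_DS2 − I_D2 V_DS1) = I_D2 − I_D1, so λ = (11.3 − 9.71) / (9.71 × 7.81 − 11.3 × 3.76) = 1.59 / 33.3 = 0.0477 V⁻¹.

λ = 0.0477 V⁻¹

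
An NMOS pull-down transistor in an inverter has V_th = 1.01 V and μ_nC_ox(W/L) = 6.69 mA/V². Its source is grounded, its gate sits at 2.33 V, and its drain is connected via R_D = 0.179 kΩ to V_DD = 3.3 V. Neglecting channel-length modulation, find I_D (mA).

V_GS = V_G = 2.33 V, so V_ov = 2.33 − 1.01 = 1.32 V.
Assume saturation: I_D = ½ k_n V_ov² = 0.5 × 6.69 × 1.32² = 5.83 mA, giving V_DS = V_DD − I_D R_D = 3.3 − 5.83 × 0.179 = 2.26 V.
V_DS = 2.26 V ≥ V_ov = 1.32 V, confirming saturation.

I_D = 5.83 mA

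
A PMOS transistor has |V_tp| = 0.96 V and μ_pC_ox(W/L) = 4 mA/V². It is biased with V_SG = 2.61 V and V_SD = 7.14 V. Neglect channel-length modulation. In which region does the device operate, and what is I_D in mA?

V_ov = V_SG − |V_tp| = 2.61 − 0.96 = 1.65 V.
Since V_SD = 7.14 V ≥ V_ov = 1.65 V, the device is in saturation.
I_D = ½ k_p V_ov² = 0.5 × 4 × 1.65² = 5.44 mA.

Saturation; I_D = 5.44 mA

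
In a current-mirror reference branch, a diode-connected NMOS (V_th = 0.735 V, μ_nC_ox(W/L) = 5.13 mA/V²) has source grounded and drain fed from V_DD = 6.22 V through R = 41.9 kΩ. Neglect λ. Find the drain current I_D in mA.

I_D = 0.126 mA

With gate tied to drain, V_GS = V_DS ≥ V_GS − V_th, so the device is in saturation.
KCL at the drain: ½ k_n (V_GS − V_th)² = (V_DD − V_GS)/R.
Let x = V_GS − 0.735. Then 107 x² + x − 5.485 = 0, giving x = 0.221 V (positive root), so V_GS = 0.956 V.
I_D = (V_DD − V_GS)/R = (6.22 − 0.956) / 41.9 = 0.126 mA.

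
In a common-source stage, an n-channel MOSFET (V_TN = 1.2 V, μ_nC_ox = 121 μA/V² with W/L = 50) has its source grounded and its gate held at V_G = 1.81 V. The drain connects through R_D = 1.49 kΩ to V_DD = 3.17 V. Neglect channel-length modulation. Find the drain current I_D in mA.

I_D = 1.13 mA

V_GS = V_G = 1.81 V, so V_ov = 1.81 − 1.2 = 0.61 V.
k_n = μ_nC_ox · (W/L) = 6.05 mA/V².
Assume saturation: I_D = ½ k_n V_ov² = 0.5 × 6.05 × 0.61² = 1.13 mA, giving V_DS = V_DD − I_D R_D = 3.17 − 1.13 × 1.49 = 1.49 V.
V_DS = 1.49 V ≥ V_ov = 0.61 V, confirming saturation.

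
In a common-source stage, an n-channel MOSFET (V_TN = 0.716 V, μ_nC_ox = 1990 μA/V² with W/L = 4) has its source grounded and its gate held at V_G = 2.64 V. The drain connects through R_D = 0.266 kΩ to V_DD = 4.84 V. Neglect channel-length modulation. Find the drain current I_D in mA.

V_GS = V_G = 2.64 V, so V_ov = 2.64 − 0.716 = 1.92 V.
k_n = μ_nC_ox · (W/L) = 7.96 mA/V².
Assume saturation: I_D = ½ k_n V_ov² = 0.5 × 7.96 × 1.92² = 14.7 mA, giving V_DS = V_DD − I_D R_D = 4.84 − 14.7 × 0.266 = 0.921 V.
But 0.921 V < V_ov = 1.92 V, so the device is actually in triode.
In triode I_D = k_n[V_ov V_DS − ½ V_DS²] and I_D = (V_DD − V_DS)/R_D. Equating: 1.06 V_DS² − 5.074 V_DS + 4.84 = 0, giving V_DS = 1.31 V (the root below V_ov).
I_D = (4.84 − 1.31) / 0.266 = 13.3 mA.

I_D = 13.3 mA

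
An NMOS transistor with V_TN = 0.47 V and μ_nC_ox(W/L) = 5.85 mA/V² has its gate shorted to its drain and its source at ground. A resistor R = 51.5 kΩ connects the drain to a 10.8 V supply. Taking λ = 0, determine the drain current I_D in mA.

I_D = 0.196 mA

With gate tied to drain, V_GS = V_DS ≥ V_GS − V_TN, so the device is in saturation.
KCL at the drain: ½ k_n (V_GS − V_TN)² = (V_DD − V_GS)/R.
Let x = V_GS − 0.47. Then 151 x² + x − 10.33 = 0, giving x = 0.259 V (positive root), so V_GS = 0.729 V.
I_D = (V_DD − V_GS)/R = (10.8 − 0.729) / 51.5 = 0.196 mA.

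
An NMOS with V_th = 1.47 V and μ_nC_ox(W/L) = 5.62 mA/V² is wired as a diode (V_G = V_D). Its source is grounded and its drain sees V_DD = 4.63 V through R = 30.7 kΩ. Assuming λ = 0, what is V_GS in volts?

V_GS = 1.66 V

With gate tied to drain, V_GS = V_DS ≥ V_GS − V_th, so the device is in saturation.
KCL at the drain: ½ k_n (V_GS − V_th)² = (V_DD − V_GS)/R.
Let x = V_GS − 1.47. Then 86.3 x² + x − 3.16 = 0, giving x = 0.186 V (positive root), so V_GS = 1.66 V.
I_D = (V_DD − V_GS)/R = (4.63 − 1.66) / 30.7 = 0.0969 mA.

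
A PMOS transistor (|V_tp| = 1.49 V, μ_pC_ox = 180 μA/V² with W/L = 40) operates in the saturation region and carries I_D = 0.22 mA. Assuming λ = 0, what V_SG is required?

V_SG = 1.74 V

k_p = μ_pC_ox · (W/L) = 7.2 mA/V².
In saturation I_D = ½ k_p (V_SG − |V_tp|)², so V_SG − |V_tp| = √(2 I_D / k_p) = √(2 × 0.22 / 7.2) = 0.247 V.
V_SG = 1.49 + 0.247 = 1.74 V.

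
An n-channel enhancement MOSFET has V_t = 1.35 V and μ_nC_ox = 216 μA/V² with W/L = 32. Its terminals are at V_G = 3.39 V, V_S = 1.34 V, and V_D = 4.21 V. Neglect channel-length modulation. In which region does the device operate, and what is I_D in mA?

Saturation; I_D = 1.69 mA

V_GS = V_G − V_S = 3.39 − 1.34 = 2.05 V; V_DS = V_D − V_S = 4.21 − 1.34 = 2.87 V.
k_n = μ_nC_ox · (W/L) = 6.912 mA/V².
V_ov = V_GS − V_t = 2.05 − 1.35 = 0.7 V.
Since V_DS = 2.87 V ≥ V_ov = 0.7 V, the device is in saturation.
I_D = ½ k_n V_ov² = 0.5 × 6.912 × 0.7² = 1.69 mA.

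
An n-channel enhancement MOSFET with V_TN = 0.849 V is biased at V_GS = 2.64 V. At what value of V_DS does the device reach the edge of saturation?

V_DS,sat = 1.79 V

The boundary between triode and saturation is V_DS = V_GS − V_TN = V_ov.
V_ov = 2.64 − 0.849 = 1.79 V.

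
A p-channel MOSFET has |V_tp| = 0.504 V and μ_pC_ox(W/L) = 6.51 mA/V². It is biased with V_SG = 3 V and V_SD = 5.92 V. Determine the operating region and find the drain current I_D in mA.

V_ov = V_SG − |V_tp| = 3 − 0.504 = 2.5 V.
Since V_SD = 5.92 V ≥ V_ov = 2.5 V, the device is in saturation.
I_D = ½ k_p V_ov² = 0.5 × 6.51 × 2.5² = 20.3 mA.

Saturation; I_D = 20.3 mA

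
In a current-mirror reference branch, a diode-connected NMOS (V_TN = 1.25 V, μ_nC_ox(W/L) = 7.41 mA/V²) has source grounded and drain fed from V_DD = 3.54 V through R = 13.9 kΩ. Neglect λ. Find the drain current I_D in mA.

I_D = 0.150 mA

With gate tied to drain, V_GS = V_DS ≥ V_GS − V_TN, so the device is in saturation.
KCL at the drain: ½ k_n (V_GS − V_TN)² = (V_DD − V_GS)/R.
Let x = V_GS − 1.25. Then 51.5 x² + x − 2.29 = 0, giving x = 0.201 V (positive root), so V_GS = 1.45 V.
I_D = (V_DD − V_GS)/R = (3.54 − 1.45) / 13.9 = 0.15 mA.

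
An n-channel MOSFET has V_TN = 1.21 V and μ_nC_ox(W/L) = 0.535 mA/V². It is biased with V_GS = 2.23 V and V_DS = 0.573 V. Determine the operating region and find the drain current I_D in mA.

Triode; I_D = 0.225 mA

V_ov = V_GS − V_TN = 2.23 − 1.21 = 1.02 V.
Since V_DS = 0.573 V < V_ov = 1.02 V, the device is in the triode region.
I_D = k_n [V_ov · V_DS − ½ V_DS²] = 0.535 × [1.02 × 0.573 − 0.5 × 0.573²] = 0.225 mA.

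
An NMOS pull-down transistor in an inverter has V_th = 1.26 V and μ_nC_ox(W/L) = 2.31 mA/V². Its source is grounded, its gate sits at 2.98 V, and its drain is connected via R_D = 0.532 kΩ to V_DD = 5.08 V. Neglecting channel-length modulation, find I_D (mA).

V_GS = V_G = 2.98 V, so V_ov = 2.98 − 1.26 = 1.72 V.
Assume saturation: I_D = ½ k_n V_ov² = 0.5 × 2.31 × 1.72² = 3.42 mA, giving V_DS = V_DD − I_D R_D = 5.08 − 3.42 × 0.532 = 3.26 V.
V_DS = 3.26 V ≥ V_ov = 1.72 V, confirming saturation.

I_D = 3.42 mA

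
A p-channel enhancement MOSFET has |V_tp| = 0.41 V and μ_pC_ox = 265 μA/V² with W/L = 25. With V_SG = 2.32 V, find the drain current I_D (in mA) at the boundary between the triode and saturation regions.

At the boundary V_SD = V_ov = V_SG − |V_tp| = 2.32 − 0.41 = 1.91 V.
k_p = μ_pC_ox · (W/L) = 6.625 mA/V².
I_D = ½ k_p V_ov² = 0.5 × 6.625 × 1.91² = 12.1 mA.

I_D = 12.1 mA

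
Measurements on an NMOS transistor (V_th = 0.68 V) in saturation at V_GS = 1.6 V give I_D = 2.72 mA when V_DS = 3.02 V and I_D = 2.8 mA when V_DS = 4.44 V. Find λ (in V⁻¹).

λ = 0.0221 V⁻¹

With V_GS fixed, I_D ∝ (1 + λ V_DS) in saturation, so I_D2/I_D1 = (1 + λ V_DS2)/(1 + λ V_DS1).
2.8/2.72 = 1.029 = (1 + 4.44 λ)/(1 + 3.02 λ).
Solving: λ (I_D1 V_DS2 − I_D2 V_DS1) = I_D2 − I_D1, so λ = (2.8 − 2.72) / (2.72 × 4.44 − 2.8 × 3.02) = 0.08 / 3.62 = 0.0221 V⁻¹.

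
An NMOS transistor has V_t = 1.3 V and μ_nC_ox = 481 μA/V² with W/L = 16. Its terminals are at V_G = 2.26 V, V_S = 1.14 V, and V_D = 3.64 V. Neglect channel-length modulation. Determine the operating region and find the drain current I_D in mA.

V_GS = V_G − V_S = 2.26 − 1.14 = 1.12 V; V_DS = V_D − V_S = 3.64 − 1.14 = 2.5 V.
V_GS = 1.12 V < V_t = 1.3 V, so the transistor is in cutoff.

Cutoff; I_D = 0 mA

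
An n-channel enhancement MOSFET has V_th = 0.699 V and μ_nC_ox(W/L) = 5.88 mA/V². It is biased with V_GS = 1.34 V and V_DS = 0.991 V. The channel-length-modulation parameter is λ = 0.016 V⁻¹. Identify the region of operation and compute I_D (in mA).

V_ov = V_GS − V_th = 1.34 − 0.699 = 0.641 V.
Since V_DS = 0.991 V ≥ V_ov = 0.641 V, the device is in saturation.
I_D = ½ k_n V_ov² (1 + λ V_DS) = 0.5 × 5.88 × 0.641² × (1 + 0.016 × 0.991) = 1.23 mA.

Saturation; I_D = 1.23 mA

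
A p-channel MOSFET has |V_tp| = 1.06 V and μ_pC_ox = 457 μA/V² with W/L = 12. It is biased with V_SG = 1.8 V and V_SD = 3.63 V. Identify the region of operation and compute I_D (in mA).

k_p = μ_pC_ox · (W/L) = 5.484 mA/V².
V_ov = V_SG − |V_tp| = 1.8 − 1.06 = 0.74 V.
Since V_SD = 3.63 V ≥ V_ov = 0.74 V, the device is in saturation.
I_D = ½ k_p V_ov² = 0.5 × 5.484 × 0.74² = 1.5 mA.

Saturation; I_D = 1.50 mA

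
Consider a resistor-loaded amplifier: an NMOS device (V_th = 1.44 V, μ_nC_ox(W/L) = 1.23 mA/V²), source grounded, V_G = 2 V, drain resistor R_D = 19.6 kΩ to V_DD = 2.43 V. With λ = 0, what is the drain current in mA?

V_GS = V_G = 2 V, so V_ov = 2 − 1.44 = 0.56 V.
Assume saturation: I_D = ½ k_n V_ov² = 0.5 × 1.23 × 0.56² = 0.193 mA, giving V_DS = V_DD − I_D R_D = 2.43 − 0.193 × 19.6 = -1.35 V.
But -1.35 V < V_ov = 0.56 V, so the device is actually in triode.
In triode I_D = k_n[V_ov V_DS − ½ V_DS²] and I_D = (V_DD − V_DS)/R_D. Equating: 12.1 V_DS² − 14.5 V_DS + 2.43 = 0, giving V_DS = 0.201 V (the root below V_ov).
I_D = (2.43 − 0.201) / 19.6 = 0.114 mA.

I_D = 0.114 mA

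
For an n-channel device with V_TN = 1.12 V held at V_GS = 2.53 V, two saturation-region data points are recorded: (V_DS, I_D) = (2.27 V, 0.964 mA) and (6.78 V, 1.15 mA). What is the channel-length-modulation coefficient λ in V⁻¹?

λ = 0.0474 V⁻¹

With V_GS fixed, I_D ∝ (1 + λ V_DS) in saturation, so I_D2/I_D1 = (1 + λ V_DS2)/(1 + λ V_DS1).
1.15/0.964 = 1.193 = (1 + 6.78 λ)/(1 + 2.27 λ).
Solving: λ (I_D1 V_DS2 − I_D2 V_DS1) = I_D2 − I_D1, so λ = (1.15 − 0.964) / (0.964 × 6.78 − 1.15 × 2.27) = 0.186 / 3.93 = 0.0474 V⁻¹.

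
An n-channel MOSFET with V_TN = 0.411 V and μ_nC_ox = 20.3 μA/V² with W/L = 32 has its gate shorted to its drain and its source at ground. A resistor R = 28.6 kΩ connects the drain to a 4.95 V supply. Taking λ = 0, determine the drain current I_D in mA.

I_D = 0.136 mA

With gate tied to drain, V_GS = V_DS ≥ V_GS − V_TN, so the device is in saturation.
k_n = μ_nC_ox · (W/L) = 0.6496 mA/V².
KCL at the drain: ½ k_n (V_GS − V_TN)² = (V_DD − V_GS)/R.
Let x = V_GS − 0.411. Then 9.29 x² + x − 4.539 = 0, giving x = 0.647 V (positive root), so V_GS = 1.06 V.
I_D = (V_DD − V_GS)/R = (4.95 − 1.06) / 28.6 = 0.136 mA.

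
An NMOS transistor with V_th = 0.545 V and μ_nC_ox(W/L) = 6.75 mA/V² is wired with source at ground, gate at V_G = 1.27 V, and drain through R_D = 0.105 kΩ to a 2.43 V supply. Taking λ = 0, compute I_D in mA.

I_D = 1.77 mA

V_GS = V_G = 1.27 V, so V_ov = 1.27 − 0.545 = 0.725 V.
Assume saturation: I_D = ½ k_n V_ov² = 0.5 × 6.75 × 0.725² = 1.77 mA, giving V_DS = V_DD − I_D R_D = 2.43 − 1.77 × 0.105 = 2.24 V.
V_DS = 2.24 V ≥ V_ov = 0.725 V, confirming saturation.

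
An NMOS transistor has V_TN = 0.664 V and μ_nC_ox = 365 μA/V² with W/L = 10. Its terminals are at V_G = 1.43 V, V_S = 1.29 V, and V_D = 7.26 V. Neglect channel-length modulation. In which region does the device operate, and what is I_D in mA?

V_GS = V_G − V_S = 1.43 − 1.29 = 0.14 V; V_DS = V_D − V_S = 7.26 − 1.29 = 5.97 V.
V_GS = 0.14 V < V_TN = 0.664 V, so the transistor is in cutoff.

Cutoff; I_D = 0 mA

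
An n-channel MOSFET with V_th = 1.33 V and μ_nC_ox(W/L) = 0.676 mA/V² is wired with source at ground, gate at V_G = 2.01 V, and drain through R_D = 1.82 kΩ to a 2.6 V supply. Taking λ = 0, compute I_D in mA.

I_D = 0.156 mA

V_GS = V_G = 2.01 V, so V_ov = 2.01 − 1.33 = 0.68 V.
Assume saturation: I_D = ½ k_n V_ov² = 0.5 × 0.676 × 0.68² = 0.156 mA, giving V_DS = V_DD − I_D R_D = 2.6 − 0.156 × 1.82 = 2.32 V.
V_DS = 2.32 V ≥ V_ov = 0.68 V, confirming saturation.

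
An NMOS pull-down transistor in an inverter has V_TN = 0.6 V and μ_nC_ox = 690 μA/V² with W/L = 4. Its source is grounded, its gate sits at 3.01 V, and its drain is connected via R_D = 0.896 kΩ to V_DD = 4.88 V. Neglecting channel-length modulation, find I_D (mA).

I_D = 4.53 mA

V_GS = V_G = 3.01 V, so V_ov = 3.01 − 0.6 = 2.41 V.
k_n = μ_nC_ox · (W/L) = 2.76 mA/V².
Assume saturation: I_D = ½ k_n V_ov² = 0.5 × 2.76 × 2.41² = 8.02 mA, giving V_DS = V_DD − I_D R_D = 4.88 − 8.02 × 0.896 = -2.3 V.
But -2.3 V < V_ov = 2.41 V, so the device is actually in triode.
In triode I_D = k_n[V_ov V_DS − ½ V_DS²] and I_D = (V_DD − V_DS)/R_D. Equating: 1.24 V_DS² − 6.96 V_DS + 4.88 = 0, giving V_DS = 0.821 V (the root below V_ov).
I_D = (4.88 − 0.821) / 0.896 = 4.53 mA.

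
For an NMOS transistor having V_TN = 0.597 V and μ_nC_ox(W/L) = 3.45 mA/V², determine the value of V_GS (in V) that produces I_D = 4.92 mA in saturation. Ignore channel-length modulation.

In saturation I_D = ½ k_n (V_GS − V_TN)², so V_GS − V_TN = √(2 I_D / k_n) = √(2 × 4.92 / 3.45) = 1.69 V.
V_GS = 0.597 + 1.69 = 2.29 V.

V_GS = 2.29 V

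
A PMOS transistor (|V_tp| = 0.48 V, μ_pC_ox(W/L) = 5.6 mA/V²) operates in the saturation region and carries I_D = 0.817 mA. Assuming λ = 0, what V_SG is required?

V_SG = 1.02 V

In saturation I_D = ½ k_p (V_SG − |V_tp|)², so V_SG − |V_tp| = √(2 I_D / k_p) = √(2 × 0.817 / 5.6) = 0.54 V.
V_SG = 0.48 + 0.54 = 1.02 V.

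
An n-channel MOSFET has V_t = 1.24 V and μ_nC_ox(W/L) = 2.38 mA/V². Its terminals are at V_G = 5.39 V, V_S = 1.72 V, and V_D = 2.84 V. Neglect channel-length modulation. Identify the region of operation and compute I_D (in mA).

Triode; I_D = 4.98 mA

V_GS = V_G − V_S = 5.39 − 1.72 = 3.67 V; V_DS = V_D − V_S = 2.84 − 1.72 = 1.12 V.
V_ov = V_GS − V_t = 3.67 − 1.24 = 2.43 V.
Since V_DS = 1.12 V < V_ov = 2.43 V, the device is in the triode region.
I_D = k_n [V_ov · V_DS − ½ V_DS²] = 2.38 × [2.43 × 1.12 − 0.5 × 1.12²] = 4.98 mA.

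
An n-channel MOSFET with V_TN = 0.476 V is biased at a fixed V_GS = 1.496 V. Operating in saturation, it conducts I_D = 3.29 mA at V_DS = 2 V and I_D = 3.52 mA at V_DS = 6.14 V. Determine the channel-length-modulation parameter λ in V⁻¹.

With V_GS fixed, I_D ∝ (1 + λ V_DS) in saturation, so I_D2/I_D1 = (1 + λ V_DS2)/(1 + λ V_DS1).
3.52/3.29 = 1.07 = (1 + 6.14 λ)/(1 + 2 λ).
Solving: λ (I_D1 V_DS2 − I_D2 V_DS1) = I_D2 − I_D1, so λ = (3.52 − 3.29) / (3.29 × 6.14 − 3.52 × 2) = 0.23 / 13.2 = 0.0175 V⁻¹.

λ = 0.0175 V⁻¹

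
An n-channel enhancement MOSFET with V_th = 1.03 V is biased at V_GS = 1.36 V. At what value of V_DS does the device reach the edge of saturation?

The boundary between triode and saturation is V_DS = V_GS − V_th = V_ov.
V_ov = 1.36 − 1.03 = 0.33 V.

V_DS,sat = 0.330 V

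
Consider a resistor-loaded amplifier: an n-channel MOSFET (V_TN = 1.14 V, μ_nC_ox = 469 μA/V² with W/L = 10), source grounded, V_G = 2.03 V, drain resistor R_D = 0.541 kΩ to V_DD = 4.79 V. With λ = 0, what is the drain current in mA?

I_D = 1.86 mA

V_GS = V_G = 2.03 V, so V_ov = 2.03 − 1.14 = 0.89 V.
k_n = μ_nC_ox · (W/L) = 4.69 mA/V².
Assume saturation: I_D = ½ k_n V_ov² = 0.5 × 4.69 × 0.89² = 1.86 mA, giving V_DS = V_DD − I_D R_D = 4.79 − 1.86 × 0.541 = 3.79 V.
V_DS = 3.79 V ≥ V_ov = 0.89 V, confirming saturation.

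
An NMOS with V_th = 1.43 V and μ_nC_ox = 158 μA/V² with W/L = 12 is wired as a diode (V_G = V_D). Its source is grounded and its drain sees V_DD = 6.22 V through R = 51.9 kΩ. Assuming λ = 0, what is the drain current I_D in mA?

With gate tied to drain, V_GS = V_DS ≥ V_GS − V_th, so the device is in saturation.
k_n = μ_nC_ox · (W/L) = 1.896 mA/V².
KCL at the drain: ½ k_n (V_GS − V_th)² = (V_DD − V_GS)/R.
Let x = V_GS − 1.43. Then 49.2 x² + x − 4.79 = 0, giving x = 0.302 V (positive root), so V_GS = 1.73 V.
I_D = (V_DD − V_GS)/R = (6.22 − 1.73) / 51.9 = 0.0865 mA.

I_D = 0.0865 mA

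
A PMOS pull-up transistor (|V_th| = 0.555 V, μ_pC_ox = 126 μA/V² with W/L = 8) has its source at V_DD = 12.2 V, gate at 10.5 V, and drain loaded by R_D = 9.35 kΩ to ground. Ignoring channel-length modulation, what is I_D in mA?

V_SG = V_DD − V_G = 12.2 − 10.5 = 1.7 V, so V_ov = 1.7 − 0.555 = 1.14 V.
k_p = μ_pC_ox · (W/L) = 1.008 mA/V².
Assume saturation: I_D = ½ k_p V_ov² = 0.5 × 1.008 × 1.14² = 0.661 mA, giving V_SD = V_DD − I_D R_D = 12.2 − 0.661 × 9.35 = 6.02 V.
V_SD = 6.02 V ≥ V_ov = 1.14 V, confirming saturation.

I_D = 0.661 mA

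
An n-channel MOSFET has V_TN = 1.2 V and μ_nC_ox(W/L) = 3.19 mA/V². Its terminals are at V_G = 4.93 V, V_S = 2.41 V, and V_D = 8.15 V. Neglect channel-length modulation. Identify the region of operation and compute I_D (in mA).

Saturation; I_D = 2.78 mA

V_GS = V_G − V_S = 4.93 − 2.41 = 2.52 V; V_DS = V_D − V_S = 8.15 − 2.41 = 5.74 V.
V_ov = V_GS − V_TN = 2.52 − 1.2 = 1.32 V.
Since V_DS = 5.74 V ≥ V_ov = 1.32 V, the device is in saturation.
I_D = ½ k_n V_ov² = 0.5 × 3.19 × 1.32² = 2.78 mA.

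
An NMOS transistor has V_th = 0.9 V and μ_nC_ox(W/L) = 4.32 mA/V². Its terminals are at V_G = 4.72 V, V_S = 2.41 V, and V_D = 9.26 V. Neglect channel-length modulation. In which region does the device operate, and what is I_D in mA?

V_GS = V_G − V_S = 4.72 − 2.41 = 2.31 V; V_DS = V_D − V_S = 9.26 − 2.41 = 6.85 V.
V_ov = V_GS − V_th = 2.31 − 0.9 = 1.41 V.
Since V_DS = 6.85 V ≥ V_ov = 1.41 V, the device is in saturation.
I_D = ½ k_n V_ov² = 0.5 × 4.32 × 1.41² = 4.29 mA.

Saturation; I_D = 4.29 mA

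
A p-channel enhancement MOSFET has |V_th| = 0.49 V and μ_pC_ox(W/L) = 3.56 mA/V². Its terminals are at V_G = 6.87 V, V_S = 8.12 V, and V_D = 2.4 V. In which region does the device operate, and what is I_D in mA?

V_SG = V_S − V_G = 8.12 − 6.87 = 1.25 V; V_SD = V_S − V_D = 8.12 − 2.4 = 5.72 V.
V_ov = V_SG − |V_th| = 1.25 − 0.49 = 0.76 V.
Since V_SD = 5.72 V ≥ V_ov = 0.76 V, the device is in saturation.
I_D = ½ k_p V_ov² = 0.5 × 3.56 × 0.76² = 1.03 mA.

Saturation; I_D = 1.03 mA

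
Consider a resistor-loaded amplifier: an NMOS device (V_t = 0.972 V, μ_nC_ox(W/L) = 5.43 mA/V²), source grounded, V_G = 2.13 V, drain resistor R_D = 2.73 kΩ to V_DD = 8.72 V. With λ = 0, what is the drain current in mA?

I_D = 2.95 mA

V_GS = V_G = 2.13 V, so V_ov = 2.13 − 0.972 = 1.16 V.
Assume saturation: I_D = ½ k_n V_ov² = 0.5 × 5.43 × 1.16² = 3.64 mA, giving V_DS = V_DD − I_D R_D = 8.72 − 3.64 × 2.73 = -1.22 V.
But -1.22 V < V_ov = 1.16 V, so the device is actually in triode.
In triode I_D = k_n[V_ov V_DS − ½ V_DS²] and I_D = (V_DD − V_DS)/R_D. Equating: 7.41 V_DS² − 18.17 V_DS + 8.72 = 0, giving V_DS = 0.655 V (the root below V_ov).
I_D = (8.72 − 0.655) / 2.73 = 2.95 mA.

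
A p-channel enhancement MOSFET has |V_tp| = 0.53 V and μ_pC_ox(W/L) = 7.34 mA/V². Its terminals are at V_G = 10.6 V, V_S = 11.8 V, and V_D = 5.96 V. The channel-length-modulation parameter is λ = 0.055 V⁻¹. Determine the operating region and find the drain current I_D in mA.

Saturation; I_D = 2.18 mA

V_SG = V_S − V_G = 11.8 − 10.6 = 1.2 V; V_SD = V_S − V_D = 11.8 − 5.96 = 5.84 V.
V_ov = V_SG − |V_tp| = 1.2 − 0.53 = 0.67 V.
Since V_SD = 5.84 V ≥ V_ov = 0.67 V, the device is in saturation.
I_D = ½ k_p V_ov² (1 + λ V_SD) = 0.5 × 7.34 × 0.67² × (1 + 0.055 × 5.84) = 2.18 mA.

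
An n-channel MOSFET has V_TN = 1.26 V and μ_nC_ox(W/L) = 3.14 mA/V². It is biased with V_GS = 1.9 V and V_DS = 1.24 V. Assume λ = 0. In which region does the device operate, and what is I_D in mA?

Saturation; I_D = 0.643 mA

V_ov = V_GS − V_TN = 1.9 − 1.26 = 0.64 V.
Since V_DS = 1.24 V ≥ V_ov = 0.64 V, the device is in saturation.
I_D = ½ k_n V_ov² = 0.5 × 3.14 × 0.64² = 0.643 mA.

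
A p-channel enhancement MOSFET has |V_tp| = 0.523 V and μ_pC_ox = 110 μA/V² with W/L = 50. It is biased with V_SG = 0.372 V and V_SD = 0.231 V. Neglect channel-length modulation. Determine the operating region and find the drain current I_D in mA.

V_SG = 0.372 V < |V_tp| = 0.523 V, so the transistor is in cutoff.

Cutoff; I_D = 0 mA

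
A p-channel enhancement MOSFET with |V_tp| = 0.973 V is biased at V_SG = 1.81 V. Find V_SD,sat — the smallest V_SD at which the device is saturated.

The boundary between triode and saturation is V_SD = V_SG − |V_tp| = V_ov.
V_ov = 1.81 − 0.973 = 0.837 V.

V_SD,sat = 0.837 V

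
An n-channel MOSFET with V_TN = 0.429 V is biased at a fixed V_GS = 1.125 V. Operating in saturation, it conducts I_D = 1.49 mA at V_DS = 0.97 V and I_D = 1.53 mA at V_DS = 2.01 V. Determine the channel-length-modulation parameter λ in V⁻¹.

With V_GS fixed, I_D ∝ (1 + λ V_DS) in saturation, so I_D2/I_D1 = (1 + λ V_DS2)/(1 + λ V_DS1).
1.53/1.49 = 1.027 = (1 + 2.01 λ)/(1 + 0.97 λ).
Solving: λ (I_D1 V_DS2 − I_D2 V_DS1) = I_D2 − I_D1, so λ = (1.53 − 1.49) / (1.49 × 2.01 − 1.53 × 0.97) = 0.04 / 1.51 = 0.0265 V⁻¹.

λ = 0.0265 V⁻¹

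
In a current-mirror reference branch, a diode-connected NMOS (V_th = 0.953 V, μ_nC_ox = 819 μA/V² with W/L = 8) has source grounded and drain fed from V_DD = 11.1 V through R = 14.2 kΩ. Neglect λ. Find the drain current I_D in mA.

I_D = 0.682 mA

With gate tied to drain, V_GS = V_DS ≥ V_GS − V_th, so the device is in saturation.
k_n = μ_nC_ox · (W/L) = 6.552 mA/V².
KCL at the drain: ½ k_n (V_GS − V_th)² = (V_DD − V_GS)/R.
Let x = V_GS − 0.953. Then 46.5 x² + x − 10.15 = 0, giving x = 0.456 V (positive root), so V_GS = 1.41 V.
I_D = (V_DD − V_GS)/R = (11.1 − 1.41) / 14.2 = 0.682 mA.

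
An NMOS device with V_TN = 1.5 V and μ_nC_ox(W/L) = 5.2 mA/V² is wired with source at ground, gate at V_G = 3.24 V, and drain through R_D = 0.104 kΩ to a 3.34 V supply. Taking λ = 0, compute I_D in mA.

I_D = 7.87 mA

V_GS = V_G = 3.24 V, so V_ov = 3.24 − 1.5 = 1.74 V.
Assume saturation: I_D = ½ k_n V_ov² = 0.5 × 5.2 × 1.74² = 7.87 mA, giving V_DS = V_DD − I_D R_D = 3.34 − 7.87 × 0.104 = 2.52 V.
V_DS = 2.52 V ≥ V_ov = 1.74 V, confirming saturation.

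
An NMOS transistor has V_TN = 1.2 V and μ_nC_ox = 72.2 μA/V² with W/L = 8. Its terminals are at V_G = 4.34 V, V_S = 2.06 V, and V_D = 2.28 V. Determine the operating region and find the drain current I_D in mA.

Triode; I_D = 0.123 mA

V_GS = V_G − V_S = 4.34 − 2.06 = 2.28 V; V_DS = V_D − V_S = 2.28 − 2.06 = 0.22 V.
k_n = μ_nC_ox · (W/L) = 0.5776 mA/V².
V_ov = V_GS − V_TN = 2.28 − 1.2 = 1.08 V.
Since V_DS = 0.22 V < V_ov = 1.08 V, the device is in the triode region.
I_D = k_n [V_ov · V_DS − ½ V_DS²] = 0.5776 × [1.08 × 0.22 − 0.5 × 0.22²] = 0.123 mA.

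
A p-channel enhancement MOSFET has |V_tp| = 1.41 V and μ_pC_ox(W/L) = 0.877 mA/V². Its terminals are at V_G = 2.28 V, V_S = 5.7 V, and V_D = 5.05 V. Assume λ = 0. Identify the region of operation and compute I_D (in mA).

V_SG = V_S − V_G = 5.7 − 2.28 = 3.42 V; V_SD = V_S − V_D = 5.7 − 5.05 = 0.65 V.
V_ov = V_SG − |V_tp| = 3.42 − 1.41 = 2.01 V.
Since V_SD = 0.65 V < V_ov = 2.01 V, the device is in the triode region.
I_D = k_p [V_ov · V_SD − ½ V_SD²] = 0.877 × [2.01 × 0.65 − 0.5 × 0.65²] = 0.961 mA.

Triode; I_D = 0.961 mA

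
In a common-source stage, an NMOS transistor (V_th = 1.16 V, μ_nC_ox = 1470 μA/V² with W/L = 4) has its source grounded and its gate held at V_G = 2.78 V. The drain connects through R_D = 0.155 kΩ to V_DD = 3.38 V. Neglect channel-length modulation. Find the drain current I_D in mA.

V_GS = V_G = 2.78 V, so V_ov = 2.78 − 1.16 = 1.62 V.
k_n = μ_nC_ox · (W/L) = 5.88 mA/V².
Assume saturation: I_D = ½ k_n V_ov² = 0.5 × 5.88 × 1.62² = 7.72 mA, giving V_DS = V_DD − I_D R_D = 3.38 − 7.72 × 0.155 = 2.18 V.
V_DS = 2.18 V ≥ V_ov = 1.62 V, confirming saturation.

I_D = 7.72 mA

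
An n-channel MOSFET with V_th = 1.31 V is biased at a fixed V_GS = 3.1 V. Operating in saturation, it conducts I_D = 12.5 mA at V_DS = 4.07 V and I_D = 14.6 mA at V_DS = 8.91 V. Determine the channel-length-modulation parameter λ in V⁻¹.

With V_GS fixed, I_D ∝ (1 + λ V_DS) in saturation, so I_D2/I_D1 = (1 + λ V_DS2)/(1 + λ V_DS1).
14.6/12.5 = 1.168 = (1 + 8.91 λ)/(1 + 4.07 λ).
Solving: λ (I_D1 V_DS2 − I_D2 V_DS1) = I_D2 − I_D1, so λ = (14.6 − 12.5) / (12.5 × 8.91 − 14.6 × 4.07) = 2.1 / 52 = 0.0404 V⁻¹.

λ = 0.0404 V⁻¹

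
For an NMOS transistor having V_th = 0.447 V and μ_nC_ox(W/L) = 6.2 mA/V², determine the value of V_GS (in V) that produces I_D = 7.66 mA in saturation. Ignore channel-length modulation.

V_GS = 2.02 V

In saturation I_D = ½ k_n (V_GS − V_th)², so V_GS − V_th = √(2 I_D / k_n) = √(2 × 7.66 / 6.2) = 1.57 V.
V_GS = 0.447 + 1.57 = 2.02 V.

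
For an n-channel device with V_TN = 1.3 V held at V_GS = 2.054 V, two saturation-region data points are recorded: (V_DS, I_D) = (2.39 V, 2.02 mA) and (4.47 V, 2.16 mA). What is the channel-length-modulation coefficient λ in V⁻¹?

With V_GS fixed, I_D ∝ (1 + λ V_DS) in saturation, so I_D2/I_D1 = (1 + λ V_DS2)/(1 + λ V_DS1).
2.16/2.02 = 1.069 = (1 + 4.47 λ)/(1 + 2.39 λ).
Solving: λ (I_D1 V_DS2 − I_D2 V_DS1) = I_D2 − I_D1, so λ = (2.16 − 2.02) / (2.02 × 4.47 − 2.16 × 2.39) = 0.14 / 3.87 = 0.0362 V⁻¹.

λ = 0.0362 V⁻¹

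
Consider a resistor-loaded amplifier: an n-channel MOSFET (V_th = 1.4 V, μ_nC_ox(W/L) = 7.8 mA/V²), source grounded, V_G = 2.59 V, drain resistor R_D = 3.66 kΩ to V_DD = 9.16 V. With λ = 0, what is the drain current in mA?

I_D = 2.42 mA

V_GS = V_G = 2.59 V, so V_ov = 2.59 − 1.4 = 1.19 V.
Assume saturation: I_D = ½ k_n V_ov² = 0.5 × 7.8 × 1.19² = 5.52 mA, giving V_DS = V_DD − I_D R_D = 9.16 − 5.52 × 3.66 = -11.1 V.
But -11.1 V < V_ov = 1.19 V, so the device is actually in triode.
In triode I_D = k_n[V_ov V_DS − ½ V_DS²] and I_D = (V_DD − V_DS)/R_D. Equating: 14.3 V_DS² − 34.97 V_DS + 9.16 = 0, giving V_DS = 0.298 V (the root below V_ov).
I_D = (9.16 − 0.298) / 3.66 = 2.42 mA.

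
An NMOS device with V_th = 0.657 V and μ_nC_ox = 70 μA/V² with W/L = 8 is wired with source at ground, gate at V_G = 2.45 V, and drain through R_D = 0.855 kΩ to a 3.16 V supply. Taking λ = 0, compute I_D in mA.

I_D = 0.900 mA

V_GS = V_G = 2.45 V, so V_ov = 2.45 − 0.657 = 1.79 V.
k_n = μ_nC_ox · (W/L) = 0.56 mA/V².
Assume saturation: I_D = ½ k_n V_ov² = 0.5 × 0.56 × 1.79² = 0.9 mA, giving V_DS = V_DD − I_D R_D = 3.16 − 0.9 × 0.855 = 2.39 V.
V_DS = 2.39 V ≥ V_ov = 1.79 V, confirming saturation.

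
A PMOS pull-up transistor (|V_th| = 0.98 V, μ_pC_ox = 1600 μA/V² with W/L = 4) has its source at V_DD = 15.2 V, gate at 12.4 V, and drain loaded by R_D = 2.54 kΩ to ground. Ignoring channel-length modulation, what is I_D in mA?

V_SG = V_DD − V_G = 15.2 − 12.4 = 2.8 V, so V_ov = 2.8 − 0.98 = 1.82 V.
k_p = μ_pC_ox · (W/L) = 6.4 mA/V².
Assume saturation: I_D = ½ k_p V_ov² = 0.5 × 6.4 × 1.82² = 10.6 mA, giving V_SD = V_DD − I_D R_D = 15.2 − 10.6 × 2.54 = -11.7 V.
But -11.7 V < V_ov = 1.82 V, so the device is actually in triode.
In triode I_D = k_p[V_ov V_SD − ½ V_SD²] and I_D = (V_DD − V_SD)/R_D. Equating: 8.13 V_SD² − 30.59 V_SD + 15.2 = 0, giving V_SD = 0.589 V (the root below V_ov).
I_D = (15.2 − 0.589) / 2.54 = 5.75 mA.

I_D = 5.75 mA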